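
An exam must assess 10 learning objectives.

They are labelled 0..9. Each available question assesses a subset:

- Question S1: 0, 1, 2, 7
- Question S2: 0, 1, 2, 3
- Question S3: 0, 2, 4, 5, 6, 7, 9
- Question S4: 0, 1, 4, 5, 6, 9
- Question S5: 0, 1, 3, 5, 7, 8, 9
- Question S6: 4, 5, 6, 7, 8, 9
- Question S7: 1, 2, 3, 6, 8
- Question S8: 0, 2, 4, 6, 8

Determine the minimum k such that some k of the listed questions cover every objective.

S3 and S5 together: S3 ∪ S5 = {0, 1, 2, 3, 4, 5, 6, 7, 8, 9} — every objective is covered.
No single question has all 10 objectives (the largest, S3, has 7), so 2 is optimal.

2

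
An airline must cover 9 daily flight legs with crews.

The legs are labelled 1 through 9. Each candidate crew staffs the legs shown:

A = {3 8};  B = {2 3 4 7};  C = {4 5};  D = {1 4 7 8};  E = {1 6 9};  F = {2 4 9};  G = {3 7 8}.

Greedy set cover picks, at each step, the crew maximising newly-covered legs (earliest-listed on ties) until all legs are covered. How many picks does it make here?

Greedy: pick B (covers 4 new) → pick E (covers 3 new) → pick A (covers 1 new) → pick C (covers 1 new). Total picks: 4.

4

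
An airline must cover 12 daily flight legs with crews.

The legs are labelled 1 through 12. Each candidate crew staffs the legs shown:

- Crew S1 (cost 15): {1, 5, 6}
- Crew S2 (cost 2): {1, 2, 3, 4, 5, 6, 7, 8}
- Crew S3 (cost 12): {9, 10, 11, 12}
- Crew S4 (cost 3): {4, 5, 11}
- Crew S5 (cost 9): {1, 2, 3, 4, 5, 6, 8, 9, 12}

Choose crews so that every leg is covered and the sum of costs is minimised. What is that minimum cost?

S2, S3 together cover every leg (S2 ∪ S3 = {1, 2, 3, 4, 5, 6, 7, 8, 9, 10, 11, 12}); total cost 2 + 12 = 14.
No covering selection has total cost below 14.

14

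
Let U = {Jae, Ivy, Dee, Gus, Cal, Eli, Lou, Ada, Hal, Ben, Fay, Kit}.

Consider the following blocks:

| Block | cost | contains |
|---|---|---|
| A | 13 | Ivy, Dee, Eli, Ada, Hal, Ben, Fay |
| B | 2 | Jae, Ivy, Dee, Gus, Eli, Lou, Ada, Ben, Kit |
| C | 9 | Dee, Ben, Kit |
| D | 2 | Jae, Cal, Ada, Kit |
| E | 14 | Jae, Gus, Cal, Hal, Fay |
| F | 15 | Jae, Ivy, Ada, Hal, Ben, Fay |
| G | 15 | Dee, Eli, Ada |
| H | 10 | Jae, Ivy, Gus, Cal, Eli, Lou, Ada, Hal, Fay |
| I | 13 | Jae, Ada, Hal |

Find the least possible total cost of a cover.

B, H together cover every point (B ∪ H = {Jae, Ivy, Dee, Gus, Cal, Eli, Lou, Ada, Hal, Ben, Fay, Kit}); total cost 2 + 10 = 12.
The greedy pick B, D, H costs 14; no covering selection beats 12.

12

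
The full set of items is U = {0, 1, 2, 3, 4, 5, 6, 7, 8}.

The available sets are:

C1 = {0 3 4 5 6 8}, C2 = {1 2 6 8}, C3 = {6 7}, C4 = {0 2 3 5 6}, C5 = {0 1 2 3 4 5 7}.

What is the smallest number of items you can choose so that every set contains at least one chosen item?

Take H = {1, 6}. Each listed set contains at least one of these, so H is a hitting set of size 2.
No single item lies in every set, so at least 2 are needed and 2 is optimal.

2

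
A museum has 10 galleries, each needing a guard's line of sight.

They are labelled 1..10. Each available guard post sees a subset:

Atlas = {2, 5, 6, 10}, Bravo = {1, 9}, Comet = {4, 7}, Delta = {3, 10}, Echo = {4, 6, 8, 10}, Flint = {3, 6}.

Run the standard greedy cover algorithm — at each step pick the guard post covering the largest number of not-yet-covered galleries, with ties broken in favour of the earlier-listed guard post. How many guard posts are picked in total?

5

Greedy: pick Atlas (covers 4 new) → pick Bravo (covers 2 new) → pick Comet (covers 2 new) → pick Delta (covers 1 new) → pick Echo (covers 1 new). Total picks: 5.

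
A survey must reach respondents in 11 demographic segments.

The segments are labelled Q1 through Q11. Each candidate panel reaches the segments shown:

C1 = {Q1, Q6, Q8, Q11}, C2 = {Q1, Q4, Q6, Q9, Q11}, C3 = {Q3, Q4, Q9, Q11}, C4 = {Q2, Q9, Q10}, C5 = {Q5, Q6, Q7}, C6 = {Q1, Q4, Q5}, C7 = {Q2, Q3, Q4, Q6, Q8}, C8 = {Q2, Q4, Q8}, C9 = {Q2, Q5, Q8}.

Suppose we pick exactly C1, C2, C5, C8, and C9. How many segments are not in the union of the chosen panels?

Union of C1, C2, C5, C8, C9 = {Q1, Q2, Q4, Q5, Q6, Q7, Q8, Q9, Q11}.
Not covered: Q3, Q10 — 2 segments.

2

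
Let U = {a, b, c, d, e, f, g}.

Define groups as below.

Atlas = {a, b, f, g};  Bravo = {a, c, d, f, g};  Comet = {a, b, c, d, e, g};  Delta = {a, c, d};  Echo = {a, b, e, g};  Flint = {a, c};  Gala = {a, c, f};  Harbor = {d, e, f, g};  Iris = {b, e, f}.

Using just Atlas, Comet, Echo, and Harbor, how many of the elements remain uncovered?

Union of Atlas, Comet, Echo, Harbor = {a, b, c, d, e, f, g} — that's every element, so 0 are uncovered.

0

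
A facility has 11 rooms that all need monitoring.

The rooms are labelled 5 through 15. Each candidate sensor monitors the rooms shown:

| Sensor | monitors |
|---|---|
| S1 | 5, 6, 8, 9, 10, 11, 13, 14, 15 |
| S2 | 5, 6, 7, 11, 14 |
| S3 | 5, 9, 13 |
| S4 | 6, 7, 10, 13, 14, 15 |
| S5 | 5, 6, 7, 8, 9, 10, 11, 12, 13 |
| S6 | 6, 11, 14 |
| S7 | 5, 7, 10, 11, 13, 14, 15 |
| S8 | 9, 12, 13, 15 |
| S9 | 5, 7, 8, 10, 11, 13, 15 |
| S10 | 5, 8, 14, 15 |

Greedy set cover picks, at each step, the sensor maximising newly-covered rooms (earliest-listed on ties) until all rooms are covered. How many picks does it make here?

2

Greedy: pick S1 (covers 9 new) → pick S5 (covers 2 new). Total picks: 2.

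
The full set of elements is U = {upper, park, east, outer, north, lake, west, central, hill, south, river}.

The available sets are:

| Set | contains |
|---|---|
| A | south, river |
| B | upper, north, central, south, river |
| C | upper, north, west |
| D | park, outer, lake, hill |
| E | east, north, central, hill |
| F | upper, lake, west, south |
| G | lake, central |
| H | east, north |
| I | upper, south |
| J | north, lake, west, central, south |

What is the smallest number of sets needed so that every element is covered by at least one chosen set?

B and C and D and H together: B ∪ C ∪ D ∪ H = {upper, park, east, outer, north, lake, west, central, hill, south, river} — every element is covered.
No 3 of the 10 sets cover everything (all 120 combinations miss at least one element), so 4 is optimal.

4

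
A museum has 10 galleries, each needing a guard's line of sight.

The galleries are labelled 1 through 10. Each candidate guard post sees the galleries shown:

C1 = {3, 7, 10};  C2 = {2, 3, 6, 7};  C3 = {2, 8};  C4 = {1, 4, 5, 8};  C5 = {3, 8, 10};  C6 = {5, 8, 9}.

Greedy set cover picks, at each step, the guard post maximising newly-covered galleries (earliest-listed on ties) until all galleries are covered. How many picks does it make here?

4

Greedy: pick C2 (covers 4 new) → pick C4 (covers 4 new) → pick C1 (covers 1 new) → pick C6 (covers 1 new). Total picks: 4.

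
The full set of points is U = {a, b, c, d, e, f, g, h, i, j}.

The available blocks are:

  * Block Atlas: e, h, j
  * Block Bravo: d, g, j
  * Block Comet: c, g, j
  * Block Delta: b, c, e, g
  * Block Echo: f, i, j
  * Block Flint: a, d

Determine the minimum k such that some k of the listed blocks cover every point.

4

Atlas and Delta and Echo and Flint together: Atlas ∪ Delta ∪ Echo ∪ Flint = {a, b, c, d, e, f, g, h, i, j} — every point is covered.
Only Atlas contains h, so Atlas is forced; the remaining 7 points need at least 3 more blocks (each remaining block adds at most 3) — so at least 4 blocks are needed, and 4 is optimal.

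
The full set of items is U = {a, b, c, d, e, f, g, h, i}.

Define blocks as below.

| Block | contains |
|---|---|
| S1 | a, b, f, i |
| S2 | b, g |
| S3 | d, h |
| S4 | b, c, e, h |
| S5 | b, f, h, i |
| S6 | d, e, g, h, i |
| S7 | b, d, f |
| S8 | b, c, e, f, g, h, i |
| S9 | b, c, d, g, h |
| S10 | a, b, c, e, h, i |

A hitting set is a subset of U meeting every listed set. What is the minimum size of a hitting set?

Take T = {b, d}. Each listed block contains at least one of these, so T is a hitting set of size 2.
The blocks S1, S3 are pairwise disjoint, so any hitting set needs a separate item for each — at least 2. Hence 2 is optimal.

2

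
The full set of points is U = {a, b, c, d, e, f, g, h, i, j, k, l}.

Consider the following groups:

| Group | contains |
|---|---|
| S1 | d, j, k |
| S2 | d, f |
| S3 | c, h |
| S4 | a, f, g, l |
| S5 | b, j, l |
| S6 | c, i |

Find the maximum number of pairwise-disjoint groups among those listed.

S1, S3, S4 are pairwise disjoint (S1={d,j,k}; S3={c,h}; S4={a,f,g,l}).
Every remaining group overlaps one of these, and no 4 of the listed groups are pairwise disjoint, so 3 is the maximum.

3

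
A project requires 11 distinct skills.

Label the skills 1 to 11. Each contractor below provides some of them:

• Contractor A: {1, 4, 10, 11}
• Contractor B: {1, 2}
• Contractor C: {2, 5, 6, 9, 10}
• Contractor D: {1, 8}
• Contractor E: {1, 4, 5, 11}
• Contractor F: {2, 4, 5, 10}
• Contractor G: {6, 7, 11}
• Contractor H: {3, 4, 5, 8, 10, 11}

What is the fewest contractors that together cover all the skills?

4

Take {C, E, G, H}. Their union is {1, 2, 3, 4, 5, 6, 7, 8, 9, 10, 11}, which is all 11 skills.
No 3 of the 8 contractors cover everything (all 56 combinations miss at least one skill), so 4 is optimal.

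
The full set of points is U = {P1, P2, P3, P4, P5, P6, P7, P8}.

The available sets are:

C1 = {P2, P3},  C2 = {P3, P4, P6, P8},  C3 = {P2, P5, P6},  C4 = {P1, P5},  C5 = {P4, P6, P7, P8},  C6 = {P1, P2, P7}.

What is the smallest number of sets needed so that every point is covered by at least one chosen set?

C2 and C4 and C6 together: C2 ∪ C4 ∪ C6 = {P1, P2, P3, P4, P5, P6, P7, P8} — every point is covered.
No 2 of the 6 sets cover everything (all 15 combinations miss at least one point), so 3 is optimal.

3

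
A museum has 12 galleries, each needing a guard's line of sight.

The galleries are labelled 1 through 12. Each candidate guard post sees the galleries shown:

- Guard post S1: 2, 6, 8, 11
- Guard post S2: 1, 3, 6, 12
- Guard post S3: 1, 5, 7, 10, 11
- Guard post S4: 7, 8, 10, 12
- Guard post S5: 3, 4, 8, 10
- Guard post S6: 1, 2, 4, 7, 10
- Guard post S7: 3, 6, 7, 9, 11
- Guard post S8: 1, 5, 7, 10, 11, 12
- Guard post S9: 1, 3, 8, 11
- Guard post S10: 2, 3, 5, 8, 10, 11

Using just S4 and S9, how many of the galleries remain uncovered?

Union of S4, S9 = {1, 3, 7, 8, 10, 11, 12}.
Not covered: 2, 4, 5, 6, 9 — 5 galleries.

5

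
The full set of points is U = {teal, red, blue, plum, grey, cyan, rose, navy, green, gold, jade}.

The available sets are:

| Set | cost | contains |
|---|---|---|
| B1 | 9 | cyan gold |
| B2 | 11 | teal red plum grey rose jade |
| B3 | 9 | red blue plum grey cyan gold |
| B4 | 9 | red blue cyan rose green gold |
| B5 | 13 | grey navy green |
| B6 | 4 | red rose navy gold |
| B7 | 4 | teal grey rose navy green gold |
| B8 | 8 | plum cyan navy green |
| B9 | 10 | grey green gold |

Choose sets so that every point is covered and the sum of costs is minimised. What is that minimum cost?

B2, B3, B7 together cover every point (B2 ∪ B3 ∪ B7 = {teal, red, blue, plum, grey, cyan, rose, navy, green, gold, jade}); total cost 11 + 9 + 4 = 24.
No covering selection has total cost below 24.

24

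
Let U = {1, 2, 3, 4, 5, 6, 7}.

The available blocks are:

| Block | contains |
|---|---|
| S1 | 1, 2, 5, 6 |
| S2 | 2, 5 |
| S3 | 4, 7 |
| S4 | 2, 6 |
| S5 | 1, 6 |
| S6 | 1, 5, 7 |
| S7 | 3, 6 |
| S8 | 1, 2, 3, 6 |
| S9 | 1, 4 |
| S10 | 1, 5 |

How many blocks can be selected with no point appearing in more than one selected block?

S2, S3, S5 are pairwise disjoint (S2={2,5}; S3={4,7}; S5={1,6}).
Every remaining block overlaps one of these, and no 4 of the listed blocks are pairwise disjoint, so 3 is the maximum.

3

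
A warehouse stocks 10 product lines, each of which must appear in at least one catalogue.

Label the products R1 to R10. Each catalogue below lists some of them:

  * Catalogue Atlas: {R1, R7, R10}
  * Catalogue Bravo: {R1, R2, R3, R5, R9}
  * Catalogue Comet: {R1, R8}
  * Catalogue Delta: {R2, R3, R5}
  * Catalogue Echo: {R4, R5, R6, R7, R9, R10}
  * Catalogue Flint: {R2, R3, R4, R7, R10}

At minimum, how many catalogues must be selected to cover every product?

Take {Comet, Echo, Flint}. Their union is {R1, R2, R3, R4, R5, R6, R7, R8, R9, R10}, which is all 10 products.
Only Echo contains R6, so Echo is forced; the remaining 4 products need at least 2 more catalogues (each remaining catalogue adds at most 3) — so at least 3 catalogues are needed, and 3 is optimal.

3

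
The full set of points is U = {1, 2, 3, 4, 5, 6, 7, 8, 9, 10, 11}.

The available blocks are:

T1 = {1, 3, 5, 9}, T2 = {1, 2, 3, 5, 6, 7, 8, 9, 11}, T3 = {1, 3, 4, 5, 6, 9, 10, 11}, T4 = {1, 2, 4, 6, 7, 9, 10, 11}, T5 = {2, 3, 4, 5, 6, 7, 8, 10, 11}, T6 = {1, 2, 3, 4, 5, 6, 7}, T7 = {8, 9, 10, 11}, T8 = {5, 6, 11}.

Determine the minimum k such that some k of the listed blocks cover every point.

2

T1 and T5 cover everything between them: the union {1, 2, 3, 4, 5, 6, 7, 8, 9, 10, 11} is all of U.
No single block has all 11 points (the largest, T2, has 9), so 2 is optimal.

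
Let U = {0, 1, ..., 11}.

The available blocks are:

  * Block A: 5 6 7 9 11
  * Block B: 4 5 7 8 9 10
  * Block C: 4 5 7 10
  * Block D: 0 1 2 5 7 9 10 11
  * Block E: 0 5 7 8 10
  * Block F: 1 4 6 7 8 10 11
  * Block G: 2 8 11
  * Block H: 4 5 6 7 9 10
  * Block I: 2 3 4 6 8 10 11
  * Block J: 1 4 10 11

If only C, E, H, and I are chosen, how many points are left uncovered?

1

Union of C, E, H, I = {0, 2, 3, 4, 5, 6, 7, 8, 9, 10, 11}.
Not covered: 1 — 1 point.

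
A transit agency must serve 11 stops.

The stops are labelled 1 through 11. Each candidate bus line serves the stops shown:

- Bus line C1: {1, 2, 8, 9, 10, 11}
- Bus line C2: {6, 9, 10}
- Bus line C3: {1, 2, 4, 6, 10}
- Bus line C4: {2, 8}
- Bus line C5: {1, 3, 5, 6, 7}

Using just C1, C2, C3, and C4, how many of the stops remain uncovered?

3

Union of C1, C2, C3, C4 = {1, 2, 4, 6, 8, 9, 10, 11}.
Not covered: 3, 5, 7 — 3 stops.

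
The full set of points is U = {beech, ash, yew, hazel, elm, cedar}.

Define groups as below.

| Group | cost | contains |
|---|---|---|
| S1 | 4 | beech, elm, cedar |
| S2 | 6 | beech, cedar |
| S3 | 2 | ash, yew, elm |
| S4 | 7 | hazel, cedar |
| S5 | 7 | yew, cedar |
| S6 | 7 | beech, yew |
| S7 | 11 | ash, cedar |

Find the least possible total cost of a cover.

S1, S3, S4 together cover every point (S1 ∪ S3 ∪ S4 = {beech, ash, yew, hazel, elm, cedar}); total cost 4 + 2 + 7 = 13.
No covering selection has total cost below 13.

13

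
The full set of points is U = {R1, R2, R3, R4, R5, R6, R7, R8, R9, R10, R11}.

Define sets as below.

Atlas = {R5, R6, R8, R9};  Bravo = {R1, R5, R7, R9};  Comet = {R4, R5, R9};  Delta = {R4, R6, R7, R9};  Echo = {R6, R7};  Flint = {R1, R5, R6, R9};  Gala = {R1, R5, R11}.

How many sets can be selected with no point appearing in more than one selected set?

Comet, Echo are pairwise disjoint (Comet={R4,R5,R9}; Echo={R6,R7}).
Every remaining set overlaps one of these, and no 3 of the listed sets are pairwise disjoint, so 2 is the maximum.

2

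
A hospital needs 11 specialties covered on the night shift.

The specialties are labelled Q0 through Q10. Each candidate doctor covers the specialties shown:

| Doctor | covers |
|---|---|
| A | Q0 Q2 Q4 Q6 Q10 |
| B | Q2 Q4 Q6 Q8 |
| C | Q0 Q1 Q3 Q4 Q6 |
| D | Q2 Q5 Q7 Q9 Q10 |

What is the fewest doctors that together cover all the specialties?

Take {B, C, D}. Their union is {Q0, Q1, Q2, Q3, Q4, Q5, Q6, Q7, Q8, Q9, Q10}, which is all 11 specialties.
Each doctor has at most 5 specialties, and 2·5 = 10 < 11 — so at least 3 doctors are needed, and 3 is optimal.

3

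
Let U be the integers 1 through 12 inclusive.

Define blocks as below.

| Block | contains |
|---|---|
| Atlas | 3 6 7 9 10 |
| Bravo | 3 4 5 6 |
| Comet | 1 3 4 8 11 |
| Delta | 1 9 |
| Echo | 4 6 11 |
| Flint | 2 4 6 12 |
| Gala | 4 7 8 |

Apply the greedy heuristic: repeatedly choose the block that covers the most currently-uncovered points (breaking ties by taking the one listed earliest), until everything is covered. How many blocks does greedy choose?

4

Greedy: pick Atlas (covers 5 new) → pick Comet (covers 4 new) → pick Flint (covers 2 new) → pick Bravo (covers 1 new). Total picks: 4.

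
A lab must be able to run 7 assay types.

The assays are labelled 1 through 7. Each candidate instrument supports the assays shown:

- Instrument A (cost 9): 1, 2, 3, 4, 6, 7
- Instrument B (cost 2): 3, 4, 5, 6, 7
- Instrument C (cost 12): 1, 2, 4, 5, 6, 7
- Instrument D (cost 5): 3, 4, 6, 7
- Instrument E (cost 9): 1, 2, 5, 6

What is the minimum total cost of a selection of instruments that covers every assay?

11

A, B together cover every assay (A ∪ B = {1, 2, 3, 4, 5, 6, 7}); total cost 9 + 2 = 11.
No covering selection has total cost below 11.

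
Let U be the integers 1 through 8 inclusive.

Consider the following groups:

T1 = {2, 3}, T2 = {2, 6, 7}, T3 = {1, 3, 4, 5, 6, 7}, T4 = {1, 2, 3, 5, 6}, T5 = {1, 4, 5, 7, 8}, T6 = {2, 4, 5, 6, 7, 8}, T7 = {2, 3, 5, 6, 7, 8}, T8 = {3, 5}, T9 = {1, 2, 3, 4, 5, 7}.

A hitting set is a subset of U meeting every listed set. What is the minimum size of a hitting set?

H = {2, 5} meets every group (each contains at least one member of H), and |H| = 2.
The groups T1, T5 are pairwise disjoint, so any hitting set needs a separate point for each — at least 2. Hence 2 is optimal.

2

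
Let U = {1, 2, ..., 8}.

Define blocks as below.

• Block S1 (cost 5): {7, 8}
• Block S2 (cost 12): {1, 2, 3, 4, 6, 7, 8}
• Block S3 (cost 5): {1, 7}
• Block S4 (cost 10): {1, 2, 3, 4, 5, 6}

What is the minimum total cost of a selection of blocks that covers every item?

15

S1, S4 together cover every item (S1 ∪ S4 = {1, 2, 3, 4, 5, 6, 7, 8}); total cost 5 + 10 = 15.
No covering selection has total cost below 15.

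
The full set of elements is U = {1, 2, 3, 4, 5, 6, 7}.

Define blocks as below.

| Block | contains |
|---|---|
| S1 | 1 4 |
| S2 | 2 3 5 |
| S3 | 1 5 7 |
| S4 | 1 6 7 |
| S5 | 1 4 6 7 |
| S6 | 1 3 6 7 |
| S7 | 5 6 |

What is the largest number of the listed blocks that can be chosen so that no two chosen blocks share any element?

S1, S7 are pairwise disjoint (S1={1,4}; S7={5,6}).
Every remaining block overlaps one of these, and no 3 of the listed blocks are pairwise disjoint, so 2 is the maximum.

2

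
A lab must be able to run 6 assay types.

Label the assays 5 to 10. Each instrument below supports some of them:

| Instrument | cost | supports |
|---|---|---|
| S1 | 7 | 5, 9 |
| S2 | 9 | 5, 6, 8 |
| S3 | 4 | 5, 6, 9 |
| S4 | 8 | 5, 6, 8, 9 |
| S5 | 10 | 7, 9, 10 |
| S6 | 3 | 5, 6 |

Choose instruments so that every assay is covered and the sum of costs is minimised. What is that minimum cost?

S4, S5 together cover every assay (S4 ∪ S5 = {5, 6, 7, 8, 9, 10}); total cost 8 + 10 = 18.
The greedy pick S3, S5, S4 costs 22; no covering selection beats 18.

18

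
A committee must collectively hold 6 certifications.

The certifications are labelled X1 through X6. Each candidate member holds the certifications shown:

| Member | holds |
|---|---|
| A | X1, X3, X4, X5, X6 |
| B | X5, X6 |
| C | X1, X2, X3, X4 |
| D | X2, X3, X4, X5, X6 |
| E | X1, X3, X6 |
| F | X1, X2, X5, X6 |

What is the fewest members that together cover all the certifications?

Take {D, E}. Their union is {X1, X2, X3, X4, X5, X6}, which is all 6 certifications.
No single member has all 6 certifications (the largest, A, has 5), so 2 is optimal.

2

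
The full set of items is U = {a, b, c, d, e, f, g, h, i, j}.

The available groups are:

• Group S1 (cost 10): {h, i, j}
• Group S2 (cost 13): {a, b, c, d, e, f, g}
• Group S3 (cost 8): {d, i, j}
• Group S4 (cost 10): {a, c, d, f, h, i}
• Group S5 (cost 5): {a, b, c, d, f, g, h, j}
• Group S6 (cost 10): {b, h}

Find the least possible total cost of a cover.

S1, S2 together cover every item (S1 ∪ S2 = {a, b, c, d, e, f, g, h, i, j}); total cost 10 + 13 = 23.
The greedy pick S5, S3, S2 costs 26; no covering selection beats 23.

23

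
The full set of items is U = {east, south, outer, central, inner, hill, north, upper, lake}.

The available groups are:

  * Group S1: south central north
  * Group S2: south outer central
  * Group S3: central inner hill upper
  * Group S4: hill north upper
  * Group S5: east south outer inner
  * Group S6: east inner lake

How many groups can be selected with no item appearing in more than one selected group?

3

S2, S4, S6 are pairwise disjoint (S2={south,outer,central}; S4={hill,north,upper}; S6={east,inner,lake}).
Every remaining group overlaps one of these, and no 4 of the listed groups are pairwise disjoint, so 3 is the maximum.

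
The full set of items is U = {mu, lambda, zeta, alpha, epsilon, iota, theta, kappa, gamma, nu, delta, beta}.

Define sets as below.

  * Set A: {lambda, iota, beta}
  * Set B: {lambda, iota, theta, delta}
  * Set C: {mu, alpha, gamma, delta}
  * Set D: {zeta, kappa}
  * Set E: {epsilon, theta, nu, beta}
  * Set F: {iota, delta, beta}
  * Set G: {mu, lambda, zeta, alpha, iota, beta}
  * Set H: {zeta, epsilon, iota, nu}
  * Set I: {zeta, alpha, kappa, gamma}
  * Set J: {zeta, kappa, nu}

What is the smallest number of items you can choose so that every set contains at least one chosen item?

Take T = {zeta, delta, beta}. Each listed set contains at least one of these, so T is a hitting set of size 3.
The sets A, C, J are pairwise disjoint, so any hitting set needs a separate item for each — at least 3. Hence 3 is optimal.

3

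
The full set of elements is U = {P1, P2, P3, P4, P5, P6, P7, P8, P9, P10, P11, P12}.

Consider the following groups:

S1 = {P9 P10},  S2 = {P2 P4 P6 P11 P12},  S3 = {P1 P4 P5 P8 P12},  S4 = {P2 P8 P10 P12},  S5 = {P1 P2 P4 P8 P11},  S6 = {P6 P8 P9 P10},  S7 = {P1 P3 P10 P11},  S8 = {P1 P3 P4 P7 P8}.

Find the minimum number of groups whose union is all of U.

4

S2 and S3 and S6 and S8 together: S2 ∪ S3 ∪ S6 ∪ S8 = {P1, P2, P3, P4, P5, P6, P7, P8, P9, P10, P11, P12} — every element is covered.
Only S3 contains P5, so S3 is forced; the remaining 7 elements need at least 3 more groups (each remaining group adds at most 3) — so at least 4 groups are needed, and 4 is optimal.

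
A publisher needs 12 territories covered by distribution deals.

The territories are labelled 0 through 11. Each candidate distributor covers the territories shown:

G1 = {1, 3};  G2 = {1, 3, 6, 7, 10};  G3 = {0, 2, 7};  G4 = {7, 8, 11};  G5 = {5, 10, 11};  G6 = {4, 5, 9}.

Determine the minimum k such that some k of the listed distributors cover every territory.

G2 and G3 and G4 and G6 together: G2 ∪ G3 ∪ G4 ∪ G6 = {0, 1, 2, 3, 4, 5, 6, 7, 8, 9, 10, 11} — every territory is covered.
Only G3 contains 0, so G3 is forced; the remaining 9 territories need at least 3 more distributors (each remaining distributor adds at most 4) — so at least 4 distributors are needed, and 4 is optimal.

4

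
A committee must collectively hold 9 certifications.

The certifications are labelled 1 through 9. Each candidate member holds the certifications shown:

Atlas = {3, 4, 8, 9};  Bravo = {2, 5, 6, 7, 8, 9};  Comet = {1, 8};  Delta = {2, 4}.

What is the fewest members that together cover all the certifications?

Take {Atlas, Bravo, Comet}. Their union is {1, 2, 3, 4, 5, 6, 7, 8, 9}, which is all 9 certifications.
Only Comet contains 1, so Comet is forced; the remaining 7 certifications need at least 2 more members (each remaining member adds at most 5) — so at least 3 members are needed, and 3 is optimal.

3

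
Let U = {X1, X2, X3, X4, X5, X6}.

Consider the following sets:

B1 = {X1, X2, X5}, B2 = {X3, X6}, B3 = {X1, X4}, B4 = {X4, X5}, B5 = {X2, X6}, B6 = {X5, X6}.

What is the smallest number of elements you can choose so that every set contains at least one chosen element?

3

The 3 elements {X1, X5, X6} hit every set.
No choice of 2 elements meets every set, so 3 is the minimum.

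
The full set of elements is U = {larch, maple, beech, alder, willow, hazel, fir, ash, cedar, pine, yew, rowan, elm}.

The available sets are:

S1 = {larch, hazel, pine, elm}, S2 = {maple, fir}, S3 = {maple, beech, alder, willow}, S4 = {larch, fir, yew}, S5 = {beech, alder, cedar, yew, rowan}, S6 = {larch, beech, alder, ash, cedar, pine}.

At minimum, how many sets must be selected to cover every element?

S1, S2, S3, S5, and S6 cover everything between them: the union {larch, maple, beech, alder, willow, hazel, fir, ash, cedar, pine, yew, rowan, elm} is all of U.
Only S6 contains ash, so S6 is forced; the remaining 7 elements need at least 4 more sets (each remaining set adds at most 2) — so at least 5 sets are needed, and 5 is optimal.

5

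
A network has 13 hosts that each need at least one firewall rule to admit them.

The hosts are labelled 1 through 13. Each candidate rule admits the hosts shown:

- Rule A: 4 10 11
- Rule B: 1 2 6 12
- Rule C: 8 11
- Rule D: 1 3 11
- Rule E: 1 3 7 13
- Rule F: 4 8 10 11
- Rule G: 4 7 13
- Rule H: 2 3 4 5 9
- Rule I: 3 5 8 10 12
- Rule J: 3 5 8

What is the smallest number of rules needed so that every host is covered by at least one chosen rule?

B and F and G and H together: B ∪ F ∪ G ∪ H = {1, 2, 3, 4, 5, 6, 7, 8, 9, 10, 11, 12, 13} — every host is covered.
Only B contains 6, so B is forced; the remaining 9 hosts need at least 3 more rules (each remaining rule adds at most 4) — so at least 4 rules are needed, and 4 is optimal.

4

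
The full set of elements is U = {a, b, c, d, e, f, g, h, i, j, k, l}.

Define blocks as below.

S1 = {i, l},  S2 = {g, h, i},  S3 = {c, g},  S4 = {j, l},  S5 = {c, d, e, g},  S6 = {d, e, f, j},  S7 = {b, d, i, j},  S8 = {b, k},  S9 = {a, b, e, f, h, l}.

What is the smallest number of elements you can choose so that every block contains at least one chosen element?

4

T = {b, f, g, l} meets every block (each contains at least one member of T), and |T| = 4.
The blocks S1, S3, S6, S8 are pairwise disjoint, so any hitting set needs a separate element for each — at least 4. Hence 4 is optimal.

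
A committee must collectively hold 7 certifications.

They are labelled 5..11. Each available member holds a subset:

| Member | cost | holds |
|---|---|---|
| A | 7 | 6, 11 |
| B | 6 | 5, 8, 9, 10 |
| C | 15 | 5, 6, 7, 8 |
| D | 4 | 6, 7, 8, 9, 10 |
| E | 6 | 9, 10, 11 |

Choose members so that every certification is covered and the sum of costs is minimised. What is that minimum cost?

16

B, D, E together cover every certification (B ∪ D ∪ E = {5, 6, 7, 8, 9, 10, 11}); total cost 6 + 4 + 6 = 16.
No covering selection has total cost below 16.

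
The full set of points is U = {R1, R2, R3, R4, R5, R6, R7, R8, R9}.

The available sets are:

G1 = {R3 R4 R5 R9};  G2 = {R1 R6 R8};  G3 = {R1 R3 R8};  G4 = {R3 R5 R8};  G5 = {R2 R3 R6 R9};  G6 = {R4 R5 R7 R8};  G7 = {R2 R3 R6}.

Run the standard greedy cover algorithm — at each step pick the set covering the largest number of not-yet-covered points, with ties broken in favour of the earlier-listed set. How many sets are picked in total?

Greedy: pick G1 (covers 4 new) → pick G2 (covers 3 new) → pick G5 (covers 1 new) → pick G6 (covers 1 new). Total picks: 4.
(The true minimum cover uses only 3 sets, so greedy is not optimal here.)

4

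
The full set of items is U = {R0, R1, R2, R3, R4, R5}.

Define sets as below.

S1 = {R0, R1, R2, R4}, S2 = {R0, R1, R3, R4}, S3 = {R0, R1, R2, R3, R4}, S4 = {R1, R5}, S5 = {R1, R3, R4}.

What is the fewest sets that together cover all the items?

S3 and S4 together: S3 ∪ S4 = {R0, R1, R2, R3, R4, R5} — every item is covered.
No single set has all 6 items (the largest, S3, has 5), so 2 is optimal.

2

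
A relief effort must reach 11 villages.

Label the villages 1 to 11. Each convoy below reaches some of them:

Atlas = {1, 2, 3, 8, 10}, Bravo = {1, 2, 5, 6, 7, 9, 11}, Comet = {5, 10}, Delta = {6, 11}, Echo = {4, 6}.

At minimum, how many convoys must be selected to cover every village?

Take {Atlas, Bravo, Echo}. Their union is {1, 2, 3, 4, 5, 6, 7, 8, 9, 10, 11}, which is all 11 villages.
Only Atlas contains 3, so Atlas is forced; the remaining 6 villages need at least 2 more convoys (each remaining convoy adds at most 5) — so at least 3 convoys are needed, and 3 is optimal.

3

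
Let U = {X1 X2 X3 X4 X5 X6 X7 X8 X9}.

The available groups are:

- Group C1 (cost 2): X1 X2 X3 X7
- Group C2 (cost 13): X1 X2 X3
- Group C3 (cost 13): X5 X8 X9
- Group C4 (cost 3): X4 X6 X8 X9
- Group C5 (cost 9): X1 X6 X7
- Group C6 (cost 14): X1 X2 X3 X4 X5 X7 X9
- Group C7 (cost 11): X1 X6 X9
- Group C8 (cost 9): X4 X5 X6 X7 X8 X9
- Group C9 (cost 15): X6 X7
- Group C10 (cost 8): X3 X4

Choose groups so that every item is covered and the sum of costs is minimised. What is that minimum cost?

11

C1, C8 together cover every item (C1 ∪ C8 = {X1, X2, X3, X4, X5, X6, X7, X8, X9}); total cost 2 + 9 = 11.
The greedy pick C1, C4, C8 costs 14; no covering selection beats 11.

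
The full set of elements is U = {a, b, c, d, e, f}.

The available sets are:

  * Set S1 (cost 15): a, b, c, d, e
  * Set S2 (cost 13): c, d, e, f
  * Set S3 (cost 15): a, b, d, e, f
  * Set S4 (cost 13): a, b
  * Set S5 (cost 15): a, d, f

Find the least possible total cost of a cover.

26

S2, S4 together cover every element (S2 ∪ S4 = {a, b, c, d, e, f}); total cost 13 + 13 = 26.
The greedy pick S1, S2 costs 28; no covering selection beats 26.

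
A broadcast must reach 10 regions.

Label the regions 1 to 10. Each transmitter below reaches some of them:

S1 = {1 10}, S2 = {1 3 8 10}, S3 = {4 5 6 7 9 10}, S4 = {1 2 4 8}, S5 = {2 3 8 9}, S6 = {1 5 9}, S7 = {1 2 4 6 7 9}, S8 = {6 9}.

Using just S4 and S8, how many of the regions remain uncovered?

4

Union of S4, S8 = {1, 2, 4, 6, 8, 9}.
Not covered: 3, 5, 7, 10 — 4 regions.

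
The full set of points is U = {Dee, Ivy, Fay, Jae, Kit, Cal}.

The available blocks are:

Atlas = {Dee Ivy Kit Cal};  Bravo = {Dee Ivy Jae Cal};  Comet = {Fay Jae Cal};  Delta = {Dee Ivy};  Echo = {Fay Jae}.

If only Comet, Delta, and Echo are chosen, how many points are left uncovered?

1

Union of Comet, Delta, Echo = {Dee, Ivy, Fay, Jae, Cal}.
Not covered: Kit — 1 point.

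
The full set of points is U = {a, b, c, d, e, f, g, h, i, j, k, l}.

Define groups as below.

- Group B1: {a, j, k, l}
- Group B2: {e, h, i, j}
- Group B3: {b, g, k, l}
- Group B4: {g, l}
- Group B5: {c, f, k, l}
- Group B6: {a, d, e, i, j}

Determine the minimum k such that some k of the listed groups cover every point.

B2 and B3 and B5 and B6 together: B2 ∪ B3 ∪ B5 ∪ B6 = {a, b, c, d, e, f, g, h, i, j, k, l} — every point is covered.
No 3 of the 6 groups cover everything (all 20 combinations miss at least one point), so 4 is optimal.

4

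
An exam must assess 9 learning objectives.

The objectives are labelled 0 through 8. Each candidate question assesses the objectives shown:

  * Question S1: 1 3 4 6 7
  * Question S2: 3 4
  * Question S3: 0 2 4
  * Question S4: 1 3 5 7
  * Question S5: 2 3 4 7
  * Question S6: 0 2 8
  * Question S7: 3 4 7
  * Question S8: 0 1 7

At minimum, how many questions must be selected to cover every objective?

S1 and S4 and S6 together: S1 ∪ S4 ∪ S6 = {0, 1, 2, 3, 4, 5, 6, 7, 8} — every objective is covered.
Only S4 contains 5, so S4 is forced; the remaining 5 objectives need at least 2 more questions (each remaining question adds at most 3) — so at least 3 questions are needed, and 3 is optimal.

3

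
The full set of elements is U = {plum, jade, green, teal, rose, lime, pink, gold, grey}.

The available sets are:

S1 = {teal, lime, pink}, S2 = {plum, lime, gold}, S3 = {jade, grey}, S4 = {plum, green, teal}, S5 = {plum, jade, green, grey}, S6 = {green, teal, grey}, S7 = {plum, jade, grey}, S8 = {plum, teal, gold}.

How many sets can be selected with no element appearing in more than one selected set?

S3, S8 are pairwise disjoint (S3={jade,grey}; S8={plum,teal,gold}).
Every remaining set overlaps one of these, and no 3 of the listed sets are pairwise disjoint, so 2 is the maximum.

2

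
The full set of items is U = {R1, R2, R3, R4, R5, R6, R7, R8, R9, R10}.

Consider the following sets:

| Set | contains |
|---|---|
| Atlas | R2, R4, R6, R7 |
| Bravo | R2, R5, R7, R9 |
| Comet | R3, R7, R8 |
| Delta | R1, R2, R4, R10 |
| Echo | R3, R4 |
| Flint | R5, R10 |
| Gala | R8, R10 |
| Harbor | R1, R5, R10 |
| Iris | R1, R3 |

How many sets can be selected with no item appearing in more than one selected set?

Bravo, Echo, Gala are pairwise disjoint (Bravo={R2,R5,R7,R9}; Echo={R3,R4}; Gala={R8,R10}).
Every remaining set overlaps one of these, and no 4 of the listed sets are pairwise disjoint, so 3 is the maximum.

3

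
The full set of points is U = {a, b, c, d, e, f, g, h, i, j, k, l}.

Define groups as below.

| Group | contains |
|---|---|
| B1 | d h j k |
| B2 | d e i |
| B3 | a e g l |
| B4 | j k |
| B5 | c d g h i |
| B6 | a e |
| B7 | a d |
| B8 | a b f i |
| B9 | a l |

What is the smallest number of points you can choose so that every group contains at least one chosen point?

3

Take T = {a, d, k}. Each listed group contains at least one of these, so T is a hitting set of size 3.
The groups B2, B4, B9 are pairwise disjoint, so any hitting set needs a separate point for each — at least 3. Hence 3 is optimal.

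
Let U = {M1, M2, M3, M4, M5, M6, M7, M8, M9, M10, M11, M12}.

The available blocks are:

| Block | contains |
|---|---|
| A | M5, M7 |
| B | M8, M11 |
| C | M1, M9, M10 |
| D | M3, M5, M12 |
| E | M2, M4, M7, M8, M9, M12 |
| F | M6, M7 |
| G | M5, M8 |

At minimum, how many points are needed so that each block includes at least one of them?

4

The 4 points {M1, M3, M7, M8} hit every block.
The blocks B, C, D, F are pairwise disjoint, so any hitting set needs a separate point for each — at least 4. Hence 4 is optimal.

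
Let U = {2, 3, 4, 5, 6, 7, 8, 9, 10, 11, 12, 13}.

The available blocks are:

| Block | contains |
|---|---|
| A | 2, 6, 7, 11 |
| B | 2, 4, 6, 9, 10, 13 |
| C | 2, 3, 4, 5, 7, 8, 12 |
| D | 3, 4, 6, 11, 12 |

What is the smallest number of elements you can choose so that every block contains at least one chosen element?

The 2 elements {2, 11} hit every block.
No single element lies in every block, so at least 2 are needed and 2 is optimal.

2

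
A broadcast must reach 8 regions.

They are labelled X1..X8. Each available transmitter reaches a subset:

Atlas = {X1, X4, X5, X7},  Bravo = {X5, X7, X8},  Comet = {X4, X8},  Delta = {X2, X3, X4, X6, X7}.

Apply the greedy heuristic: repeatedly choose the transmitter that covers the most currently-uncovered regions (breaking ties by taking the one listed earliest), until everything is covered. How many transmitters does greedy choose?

3

Greedy: pick Delta (covers 5 new) → pick Atlas (covers 2 new) → pick Bravo (covers 1 new). Total picks: 3.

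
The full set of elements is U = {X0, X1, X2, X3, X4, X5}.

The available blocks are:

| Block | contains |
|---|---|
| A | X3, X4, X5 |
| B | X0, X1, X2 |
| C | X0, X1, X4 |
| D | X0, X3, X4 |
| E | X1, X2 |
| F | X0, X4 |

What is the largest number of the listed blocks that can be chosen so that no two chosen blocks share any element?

2

E, F are pairwise disjoint (E={X1,X2}; F={X0,X4}).
Every remaining block overlaps one of these, and no 3 of the listed blocks are pairwise disjoint, so 2 is the maximum.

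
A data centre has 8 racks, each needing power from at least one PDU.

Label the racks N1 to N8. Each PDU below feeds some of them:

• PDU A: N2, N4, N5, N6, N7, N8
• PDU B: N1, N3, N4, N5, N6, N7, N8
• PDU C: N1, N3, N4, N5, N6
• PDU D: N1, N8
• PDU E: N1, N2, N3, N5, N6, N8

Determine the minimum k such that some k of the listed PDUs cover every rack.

2

A and E together: A ∪ E = {N1, N2, N3, N4, N5, N6, N7, N8} — every rack is covered.
No single PDU has all 8 racks (the largest, B, has 7), so 2 is optimal.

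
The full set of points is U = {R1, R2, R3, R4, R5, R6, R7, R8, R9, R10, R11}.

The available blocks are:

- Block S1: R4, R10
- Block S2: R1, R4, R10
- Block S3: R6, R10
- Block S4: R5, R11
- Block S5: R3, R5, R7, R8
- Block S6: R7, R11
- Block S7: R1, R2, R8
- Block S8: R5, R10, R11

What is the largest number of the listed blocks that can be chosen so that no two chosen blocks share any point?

S3, S6, S7 are pairwise disjoint (S3={R6,R10}; S6={R7,R11}; S7={R1,R2,R8}).
Every remaining block overlaps one of these, and no 4 of the listed blocks are pairwise disjoint, so 3 is the maximum.

3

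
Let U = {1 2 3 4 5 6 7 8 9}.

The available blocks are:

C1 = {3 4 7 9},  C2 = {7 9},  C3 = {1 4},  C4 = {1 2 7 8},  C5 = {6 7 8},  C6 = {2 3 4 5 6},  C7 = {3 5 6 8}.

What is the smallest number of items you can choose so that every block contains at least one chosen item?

3

The 3 items {4, 5, 7} hit every block.
The blocks C2, C3, C7 are pairwise disjoint, so any hitting set needs a separate item for each — at least 3. Hence 3 is optimal.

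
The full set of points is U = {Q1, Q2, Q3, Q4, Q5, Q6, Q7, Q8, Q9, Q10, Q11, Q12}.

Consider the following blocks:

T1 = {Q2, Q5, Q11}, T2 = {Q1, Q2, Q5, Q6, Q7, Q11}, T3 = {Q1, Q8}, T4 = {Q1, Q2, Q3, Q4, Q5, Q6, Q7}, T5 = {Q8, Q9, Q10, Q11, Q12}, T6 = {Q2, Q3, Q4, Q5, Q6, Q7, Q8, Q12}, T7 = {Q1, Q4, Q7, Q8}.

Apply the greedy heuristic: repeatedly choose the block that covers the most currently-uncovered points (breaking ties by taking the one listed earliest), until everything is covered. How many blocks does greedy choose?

3

Greedy: pick T6 (covers 8 new) → pick T5 (covers 3 new) → pick T2 (covers 1 new). Total picks: 3.
(The true minimum cover uses only 2 blocks, so greedy is not optimal here.)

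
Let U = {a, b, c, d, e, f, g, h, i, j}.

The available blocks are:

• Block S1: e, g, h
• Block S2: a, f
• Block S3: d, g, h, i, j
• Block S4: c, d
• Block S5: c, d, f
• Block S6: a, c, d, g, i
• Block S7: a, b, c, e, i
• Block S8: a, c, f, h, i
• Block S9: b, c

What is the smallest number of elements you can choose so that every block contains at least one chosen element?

3

T = {a, c, h} meets every block (each contains at least one member of T), and |T| = 3.
The blocks S1, S2, S9 are pairwise disjoint, so any hitting set needs a separate element for each — at least 3. Hence 3 is optimal.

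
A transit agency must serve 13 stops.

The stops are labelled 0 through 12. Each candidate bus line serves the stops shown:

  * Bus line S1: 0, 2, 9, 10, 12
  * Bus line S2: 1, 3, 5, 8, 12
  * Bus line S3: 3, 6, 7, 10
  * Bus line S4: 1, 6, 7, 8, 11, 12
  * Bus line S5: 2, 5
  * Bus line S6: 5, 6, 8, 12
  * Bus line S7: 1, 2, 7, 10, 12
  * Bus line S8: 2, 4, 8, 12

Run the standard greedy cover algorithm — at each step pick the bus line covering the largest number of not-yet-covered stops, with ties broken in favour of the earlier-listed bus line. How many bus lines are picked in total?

Greedy: pick S4 (covers 6 new) → pick S1 (covers 4 new) → pick S2 (covers 2 new) → pick S8 (covers 1 new). Total picks: 4.

4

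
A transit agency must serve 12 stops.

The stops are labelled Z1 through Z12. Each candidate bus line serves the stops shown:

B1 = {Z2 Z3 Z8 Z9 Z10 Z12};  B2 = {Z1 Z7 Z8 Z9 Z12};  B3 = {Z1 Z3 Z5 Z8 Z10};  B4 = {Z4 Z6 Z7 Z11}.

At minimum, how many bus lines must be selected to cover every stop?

3

Take {B1, B3, B4}. Their union is {Z1, Z2, Z3, Z4, Z5, Z6, Z7, Z8, Z9, Z10, Z11, Z12}, which is all 12 stops.
Only B1 contains Z2, so B1 is forced; the remaining 6 stops need at least 2 more bus lines (each remaining bus line adds at most 4) — so at least 3 bus lines are needed, and 3 is optimal.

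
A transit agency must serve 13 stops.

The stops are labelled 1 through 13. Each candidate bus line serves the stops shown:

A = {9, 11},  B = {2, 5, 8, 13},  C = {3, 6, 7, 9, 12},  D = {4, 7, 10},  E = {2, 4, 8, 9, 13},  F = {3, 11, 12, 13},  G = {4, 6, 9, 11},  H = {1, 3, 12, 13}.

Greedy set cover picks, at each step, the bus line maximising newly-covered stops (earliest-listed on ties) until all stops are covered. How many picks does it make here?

5

Greedy: pick C (covers 5 new) → pick B (covers 4 new) → pick D (covers 2 new) → pick A (covers 1 new) → pick H (covers 1 new). Total picks: 5.
(The true minimum cover uses only 4 bus lines, so greedy is not optimal here.)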